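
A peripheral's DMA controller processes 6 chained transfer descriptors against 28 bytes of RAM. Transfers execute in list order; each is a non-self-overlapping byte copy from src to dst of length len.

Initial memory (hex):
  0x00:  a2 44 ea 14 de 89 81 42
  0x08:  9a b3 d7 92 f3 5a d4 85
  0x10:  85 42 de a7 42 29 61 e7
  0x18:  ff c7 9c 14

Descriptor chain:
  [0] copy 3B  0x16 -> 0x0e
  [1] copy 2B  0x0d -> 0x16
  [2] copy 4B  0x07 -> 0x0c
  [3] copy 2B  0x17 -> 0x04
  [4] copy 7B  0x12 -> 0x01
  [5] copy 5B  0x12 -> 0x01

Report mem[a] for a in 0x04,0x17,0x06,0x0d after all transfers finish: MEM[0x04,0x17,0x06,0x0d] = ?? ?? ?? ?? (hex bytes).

MEM[0x04,0x17,0x06,0x0d] = 29 61 61 9a

[0] 0x16->0x0e len=3 : 61 e7 ff
[1] 0x0d->0x16 len=2 : 5a 61
[2] 0x07->0x0c len=4 : 42 9a b3 d7
[3] 0x17->0x04 len=2 : 61 ff
[4] 0x12->0x01 len=7 : de a7 42 29 5a 61 ff
[5] 0x12->0x01 len=5 : de a7 42 29 5a
query mem[0x04]=0x29, mem[0x17]=0x61, mem[0x06]=0x61, mem[0x0d]=0x9a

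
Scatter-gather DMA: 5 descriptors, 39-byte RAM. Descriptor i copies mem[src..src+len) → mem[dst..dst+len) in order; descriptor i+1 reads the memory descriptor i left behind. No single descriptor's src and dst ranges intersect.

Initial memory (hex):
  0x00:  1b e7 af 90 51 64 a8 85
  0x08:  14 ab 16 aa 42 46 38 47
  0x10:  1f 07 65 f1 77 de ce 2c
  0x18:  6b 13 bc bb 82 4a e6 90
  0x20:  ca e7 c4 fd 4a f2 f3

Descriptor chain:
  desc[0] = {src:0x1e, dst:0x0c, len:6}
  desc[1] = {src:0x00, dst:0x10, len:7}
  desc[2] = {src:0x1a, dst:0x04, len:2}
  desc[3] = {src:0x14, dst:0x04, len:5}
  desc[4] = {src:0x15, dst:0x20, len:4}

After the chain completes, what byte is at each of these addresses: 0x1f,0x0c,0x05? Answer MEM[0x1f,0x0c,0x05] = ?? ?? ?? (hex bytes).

MEM[0x1f,0x0c,0x05] = 90 e6 64

[0] 0x1e->0x0c len=6 : e6 90 ca e7 c4 fd
[1] 0x00->0x10 len=7 : 1b e7 af 90 51 64 a8
[2] 0x1a->0x04 len=2 : bc bb
[3] 0x14->0x04 len=5 : 51 64 a8 2c 6b
[4] 0x15->0x20 len=4 : 64 a8 2c 6b
query mem[0x1f]=0x90, mem[0x0c]=0xe6, mem[0x05]=0x64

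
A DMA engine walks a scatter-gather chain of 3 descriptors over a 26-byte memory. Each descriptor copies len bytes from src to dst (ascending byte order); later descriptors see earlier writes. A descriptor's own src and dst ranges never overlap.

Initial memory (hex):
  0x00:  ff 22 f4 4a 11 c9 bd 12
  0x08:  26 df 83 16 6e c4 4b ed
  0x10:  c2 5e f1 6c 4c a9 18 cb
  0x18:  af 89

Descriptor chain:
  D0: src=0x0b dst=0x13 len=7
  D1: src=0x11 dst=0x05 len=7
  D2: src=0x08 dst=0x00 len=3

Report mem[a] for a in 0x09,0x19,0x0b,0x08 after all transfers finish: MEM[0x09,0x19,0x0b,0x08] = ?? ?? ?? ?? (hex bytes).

  after D0: wrote 7B at 0x13 = 166ec44bedc25e
  after D1: wrote 7B at 0x05 = 5ef1166ec44bed
  after D2: wrote 3B at 0x00 = 6ec44b
query mem[0x09]=0xc4, mem[0x19]=0x5e, mem[0x0b]=0xed, mem[0x08]=0x6e

MEM[0x09,0x19,0x0b,0x08] = c4 5e ed 6e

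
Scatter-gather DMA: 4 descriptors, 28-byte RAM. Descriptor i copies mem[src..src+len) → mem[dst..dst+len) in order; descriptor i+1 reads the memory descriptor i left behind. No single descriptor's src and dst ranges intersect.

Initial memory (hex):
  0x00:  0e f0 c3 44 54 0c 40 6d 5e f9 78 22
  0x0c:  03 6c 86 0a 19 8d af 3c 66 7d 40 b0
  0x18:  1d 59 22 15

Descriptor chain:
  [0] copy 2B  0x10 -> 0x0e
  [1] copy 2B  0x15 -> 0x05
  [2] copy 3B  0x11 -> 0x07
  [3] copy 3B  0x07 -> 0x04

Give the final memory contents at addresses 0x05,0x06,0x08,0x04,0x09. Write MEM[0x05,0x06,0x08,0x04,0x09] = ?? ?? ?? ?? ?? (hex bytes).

MEM[0x05,0x06,0x08,0x04,0x09] = af 3c af 8d 3c

  after D0: wrote 2B at 0x0e = 198d
  after D1: wrote 2B at 0x05 = 7d40
  after D2: wrote 3B at 0x07 = 8daf3c
  after D3: wrote 3B at 0x04 = 8daf3c
query mem[0x05]=0xaf, mem[0x06]=0x3c, mem[0x08]=0xaf, mem[0x04]=0x8d, mem[0x09]=0x3c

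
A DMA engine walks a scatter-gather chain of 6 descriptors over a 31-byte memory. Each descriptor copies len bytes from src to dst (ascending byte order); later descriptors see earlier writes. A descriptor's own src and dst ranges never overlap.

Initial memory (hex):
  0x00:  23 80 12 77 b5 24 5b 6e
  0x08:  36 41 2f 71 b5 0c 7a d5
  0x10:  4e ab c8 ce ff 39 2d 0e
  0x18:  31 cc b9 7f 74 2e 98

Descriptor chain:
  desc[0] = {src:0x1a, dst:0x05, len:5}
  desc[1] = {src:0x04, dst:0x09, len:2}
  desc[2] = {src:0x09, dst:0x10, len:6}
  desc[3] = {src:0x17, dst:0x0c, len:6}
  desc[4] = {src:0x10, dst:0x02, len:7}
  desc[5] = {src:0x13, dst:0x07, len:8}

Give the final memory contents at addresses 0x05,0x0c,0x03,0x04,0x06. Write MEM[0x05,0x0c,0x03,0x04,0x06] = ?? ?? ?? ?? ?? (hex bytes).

D0: mem[0x05..0x09] <- [b9 7f 74 2e 98]
D1: mem[0x09..0x0a] <- [b5 b9]
D2: mem[0x10..0x15] <- [b5 b9 71 b5 0c 7a]
D3: mem[0x0c..0x11] <- [0e 31 cc b9 7f 74]
D4: mem[0x02..0x08] <- [7f 74 71 b5 0c 7a 2d]
D5: mem[0x07..0x0e] <- [b5 0c 7a 2d 0e 31 cc b9]
query mem[0x05]=0xb5, mem[0x0c]=0x31, mem[0x03]=0x74, mem[0x04]=0x71, mem[0x06]=0x0c

MEM[0x05,0x0c,0x03,0x04,0x06] = b5 31 74 71 0c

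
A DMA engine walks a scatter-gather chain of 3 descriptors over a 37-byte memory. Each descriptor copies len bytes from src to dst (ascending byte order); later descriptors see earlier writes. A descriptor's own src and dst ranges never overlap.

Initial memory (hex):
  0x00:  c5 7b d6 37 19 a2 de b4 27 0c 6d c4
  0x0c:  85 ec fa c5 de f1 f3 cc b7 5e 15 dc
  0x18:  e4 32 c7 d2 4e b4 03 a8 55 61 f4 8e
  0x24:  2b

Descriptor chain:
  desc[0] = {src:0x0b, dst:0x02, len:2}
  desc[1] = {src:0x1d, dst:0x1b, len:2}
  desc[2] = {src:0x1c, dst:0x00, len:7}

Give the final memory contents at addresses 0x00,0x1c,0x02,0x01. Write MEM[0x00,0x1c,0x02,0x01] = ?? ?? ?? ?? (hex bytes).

MEM[0x00,0x1c,0x02,0x01] = 03 03 03 b4

[0] 0x0b->0x02 len=2 : c4 85
[1] 0x1d->0x1b len=2 : b4 03
[2] 0x1c->0x00 len=7 : 03 b4 03 a8 55 61 f4
query mem[0x00]=0x03, mem[0x1c]=0x03, mem[0x02]=0x03, mem[0x01]=0xb4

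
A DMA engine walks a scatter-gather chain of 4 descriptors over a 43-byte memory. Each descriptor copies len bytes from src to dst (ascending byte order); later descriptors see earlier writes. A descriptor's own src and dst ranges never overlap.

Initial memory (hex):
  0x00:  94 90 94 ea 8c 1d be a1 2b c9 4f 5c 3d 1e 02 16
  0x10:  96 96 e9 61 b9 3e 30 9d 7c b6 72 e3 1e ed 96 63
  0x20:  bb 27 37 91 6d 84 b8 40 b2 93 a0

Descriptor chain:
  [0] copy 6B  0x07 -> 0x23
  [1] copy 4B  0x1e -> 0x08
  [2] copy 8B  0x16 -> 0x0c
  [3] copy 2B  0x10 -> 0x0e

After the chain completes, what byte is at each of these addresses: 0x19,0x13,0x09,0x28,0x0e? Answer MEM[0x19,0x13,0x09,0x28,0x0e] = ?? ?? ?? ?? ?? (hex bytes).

MEM[0x19,0x13,0x09,0x28,0x0e] = b6 ed 63 3d 72

#0 dst[0x23+6] := {0xa1,0x2b,0xc9,0x4f,0x5c,0x3d}
#1 dst[0x08+4] := {0x96,0x63,0xbb,0x27}
#2 dst[0x0c+8] := {0x30,0x9d,0x7c,0xb6,0x72,0xe3,0x1e,0xed}
#3 dst[0x0e+2] := {0x72,0xe3}
query mem[0x19]=0xb6, mem[0x13]=0xed, mem[0x09]=0x63, mem[0x28]=0x3d, mem[0x0e]=0x72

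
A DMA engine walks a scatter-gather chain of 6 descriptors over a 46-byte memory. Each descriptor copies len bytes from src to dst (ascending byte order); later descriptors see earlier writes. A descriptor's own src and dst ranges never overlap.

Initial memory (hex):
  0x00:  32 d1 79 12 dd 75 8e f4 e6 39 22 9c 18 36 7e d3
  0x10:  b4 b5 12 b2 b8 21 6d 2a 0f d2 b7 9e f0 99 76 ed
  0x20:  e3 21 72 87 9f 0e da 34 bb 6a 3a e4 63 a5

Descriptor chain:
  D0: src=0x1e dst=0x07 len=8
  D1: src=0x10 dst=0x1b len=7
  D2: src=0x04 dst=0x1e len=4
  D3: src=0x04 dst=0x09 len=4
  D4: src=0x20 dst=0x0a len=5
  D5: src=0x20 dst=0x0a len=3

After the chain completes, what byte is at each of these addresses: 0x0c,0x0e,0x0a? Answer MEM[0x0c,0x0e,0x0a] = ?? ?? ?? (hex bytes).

[0] 0x1e->0x07 len=8 : 76 ed e3 21 72 87 9f 0e
[1] 0x10->0x1b len=7 : b4 b5 12 b2 b8 21 6d
[2] 0x04->0x1e len=4 : dd 75 8e 76
[3] 0x04->0x09 len=4 : dd 75 8e 76
[4] 0x20->0x0a len=5 : 8e 76 72 87 9f
[5] 0x20->0x0a len=3 : 8e 76 72
query mem[0x0c]=0x72, mem[0x0e]=0x9f, mem[0x0a]=0x8e

MEM[0x0c,0x0e,0x0a] = 72 9f 8e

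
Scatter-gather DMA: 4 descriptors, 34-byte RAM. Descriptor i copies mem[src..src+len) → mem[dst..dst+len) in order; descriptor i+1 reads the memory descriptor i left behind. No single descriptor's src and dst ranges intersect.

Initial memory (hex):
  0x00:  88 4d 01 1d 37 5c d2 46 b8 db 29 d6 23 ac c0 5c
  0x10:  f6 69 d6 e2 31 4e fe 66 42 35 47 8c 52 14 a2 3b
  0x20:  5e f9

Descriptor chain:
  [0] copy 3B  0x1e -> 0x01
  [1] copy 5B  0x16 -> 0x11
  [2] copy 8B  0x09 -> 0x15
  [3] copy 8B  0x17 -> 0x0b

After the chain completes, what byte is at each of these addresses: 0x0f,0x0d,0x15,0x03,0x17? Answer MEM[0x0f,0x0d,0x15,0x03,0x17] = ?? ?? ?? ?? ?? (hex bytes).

#0 dst[0x01+3] := {0xa2,0x3b,0x5e}
#1 dst[0x11+5] := {0xfe,0x66,0x42,0x35,0x47}
#2 dst[0x15+8] := {0xdb,0x29,0xd6,0x23,0xac,0xc0,0x5c,0xf6}
#3 dst[0x0b+8] := {0xd6,0x23,0xac,0xc0,0x5c,0xf6,0x14,0xa2}
query mem[0x0f]=0x5c, mem[0x0d]=0xac, mem[0x15]=0xdb, mem[0x03]=0x5e, mem[0x17]=0xd6

MEM[0x0f,0x0d,0x15,0x03,0x17] = 5c ac db 5e d6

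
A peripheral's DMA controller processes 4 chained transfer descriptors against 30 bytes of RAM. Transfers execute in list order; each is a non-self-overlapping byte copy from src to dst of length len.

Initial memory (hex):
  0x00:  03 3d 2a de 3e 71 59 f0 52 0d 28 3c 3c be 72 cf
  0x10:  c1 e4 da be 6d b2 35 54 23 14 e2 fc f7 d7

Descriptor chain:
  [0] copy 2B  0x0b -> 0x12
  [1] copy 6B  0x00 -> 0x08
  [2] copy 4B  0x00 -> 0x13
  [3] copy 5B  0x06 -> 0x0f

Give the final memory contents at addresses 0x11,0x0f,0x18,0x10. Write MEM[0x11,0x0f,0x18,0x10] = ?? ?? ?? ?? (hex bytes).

  after D0: wrote 2B at 0x12 = 3c3c
  after D1: wrote 6B at 0x08 = 033d2ade3e71
  after D2: wrote 4B at 0x13 = 033d2ade
  after D3: wrote 5B at 0x0f = 59f0033d2a
query mem[0x11]=0x03, mem[0x0f]=0x59, mem[0x18]=0x23, mem[0x10]=0xf0

MEM[0x11,0x0f,0x18,0x10] = 03 59 23 f0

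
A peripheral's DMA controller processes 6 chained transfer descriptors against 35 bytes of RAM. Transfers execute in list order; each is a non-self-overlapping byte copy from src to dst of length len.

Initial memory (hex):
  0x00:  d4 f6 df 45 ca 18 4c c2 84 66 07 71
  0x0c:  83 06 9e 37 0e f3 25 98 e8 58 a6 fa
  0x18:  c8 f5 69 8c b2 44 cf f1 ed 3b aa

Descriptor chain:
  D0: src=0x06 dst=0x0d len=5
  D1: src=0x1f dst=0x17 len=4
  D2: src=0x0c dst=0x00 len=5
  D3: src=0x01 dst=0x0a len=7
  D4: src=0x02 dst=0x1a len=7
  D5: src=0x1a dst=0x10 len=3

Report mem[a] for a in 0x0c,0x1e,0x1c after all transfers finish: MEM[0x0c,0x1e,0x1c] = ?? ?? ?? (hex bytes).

[0] 0x06->0x0d len=5 : 4c c2 84 66 07
[1] 0x1f->0x17 len=4 : f1 ed 3b aa
[2] 0x0c->0x00 len=5 : 83 4c c2 84 66
[3] 0x01->0x0a len=7 : 4c c2 84 66 18 4c c2
[4] 0x02->0x1a len=7 : c2 84 66 18 4c c2 84
[5] 0x1a->0x10 len=3 : c2 84 66
query mem[0x0c]=0x84, mem[0x1e]=0x4c, mem[0x1c]=0x66

MEM[0x0c,0x1e,0x1c] = 84 4c 66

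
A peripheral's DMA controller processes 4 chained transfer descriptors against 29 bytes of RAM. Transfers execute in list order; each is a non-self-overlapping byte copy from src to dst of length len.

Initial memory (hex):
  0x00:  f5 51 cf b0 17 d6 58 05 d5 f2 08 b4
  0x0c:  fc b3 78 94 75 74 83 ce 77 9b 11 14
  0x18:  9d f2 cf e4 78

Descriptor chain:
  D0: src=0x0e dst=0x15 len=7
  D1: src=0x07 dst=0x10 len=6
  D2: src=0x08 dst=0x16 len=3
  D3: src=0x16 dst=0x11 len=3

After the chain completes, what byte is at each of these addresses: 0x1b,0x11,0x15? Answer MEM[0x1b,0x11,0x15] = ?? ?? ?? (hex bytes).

D0: mem[0x15..0x1b] <- [78 94 75 74 83 ce 77]
D1: mem[0x10..0x15] <- [05 d5 f2 08 b4 fc]
D2: mem[0x16..0x18] <- [d5 f2 08]
D3: mem[0x11..0x13] <- [d5 f2 08]
query mem[0x1b]=0x77, mem[0x11]=0xd5, mem[0x15]=0xfc

MEM[0x1b,0x11,0x15] = 77 d5 fc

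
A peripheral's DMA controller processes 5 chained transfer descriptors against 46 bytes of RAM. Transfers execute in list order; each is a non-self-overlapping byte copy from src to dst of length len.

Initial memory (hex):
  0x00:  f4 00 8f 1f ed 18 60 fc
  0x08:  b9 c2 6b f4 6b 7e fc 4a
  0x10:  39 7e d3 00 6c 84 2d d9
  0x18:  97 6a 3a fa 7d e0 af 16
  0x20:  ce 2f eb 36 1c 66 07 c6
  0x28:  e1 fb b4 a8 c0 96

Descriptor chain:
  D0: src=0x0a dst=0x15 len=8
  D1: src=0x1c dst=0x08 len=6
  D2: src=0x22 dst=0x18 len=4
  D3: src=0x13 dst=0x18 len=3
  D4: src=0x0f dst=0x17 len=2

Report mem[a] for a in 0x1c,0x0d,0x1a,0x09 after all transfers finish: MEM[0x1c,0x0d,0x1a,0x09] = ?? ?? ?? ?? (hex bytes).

D0: mem[0x15..0x1c] <- [6b f4 6b 7e fc 4a 39 7e]
D1: mem[0x08..0x0d] <- [7e e0 af 16 ce 2f]
D2: mem[0x18..0x1b] <- [eb 36 1c 66]
D3: mem[0x18..0x1a] <- [00 6c 6b]
D4: mem[0x17..0x18] <- [4a 39]
query mem[0x1c]=0x7e, mem[0x0d]=0x2f, mem[0x1a]=0x6b, mem[0x09]=0xe0

MEM[0x1c,0x0d,0x1a,0x09] = 7e 2f 6b e0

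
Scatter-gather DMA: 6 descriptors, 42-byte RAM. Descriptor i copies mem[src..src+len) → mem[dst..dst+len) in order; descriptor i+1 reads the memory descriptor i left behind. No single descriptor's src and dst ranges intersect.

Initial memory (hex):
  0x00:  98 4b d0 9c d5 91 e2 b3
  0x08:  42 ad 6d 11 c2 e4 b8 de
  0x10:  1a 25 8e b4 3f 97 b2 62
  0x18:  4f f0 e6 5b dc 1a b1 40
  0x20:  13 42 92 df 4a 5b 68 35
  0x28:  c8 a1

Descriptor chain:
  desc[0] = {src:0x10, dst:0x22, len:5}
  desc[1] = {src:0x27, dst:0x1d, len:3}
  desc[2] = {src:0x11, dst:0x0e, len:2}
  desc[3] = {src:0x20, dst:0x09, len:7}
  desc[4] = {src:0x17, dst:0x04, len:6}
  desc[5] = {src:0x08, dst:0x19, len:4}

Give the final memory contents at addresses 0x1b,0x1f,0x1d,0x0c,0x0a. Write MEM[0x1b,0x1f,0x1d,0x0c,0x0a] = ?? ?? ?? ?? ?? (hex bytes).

MEM[0x1b,0x1f,0x1d,0x0c,0x0a] = 42 a1 35 25 42

D0: mem[0x22..0x26] <- [1a 25 8e b4 3f]
D1: mem[0x1d..0x1f] <- [35 c8 a1]
D2: mem[0x0e..0x0f] <- [25 8e]
D3: mem[0x09..0x0f] <- [13 42 1a 25 8e b4 3f]
D4: mem[0x04..0x09] <- [62 4f f0 e6 5b dc]
D5: mem[0x19..0x1c] <- [5b dc 42 1a]
query mem[0x1b]=0x42, mem[0x1f]=0xa1, mem[0x1d]=0x35, mem[0x0c]=0x25, mem[0x0a]=0x42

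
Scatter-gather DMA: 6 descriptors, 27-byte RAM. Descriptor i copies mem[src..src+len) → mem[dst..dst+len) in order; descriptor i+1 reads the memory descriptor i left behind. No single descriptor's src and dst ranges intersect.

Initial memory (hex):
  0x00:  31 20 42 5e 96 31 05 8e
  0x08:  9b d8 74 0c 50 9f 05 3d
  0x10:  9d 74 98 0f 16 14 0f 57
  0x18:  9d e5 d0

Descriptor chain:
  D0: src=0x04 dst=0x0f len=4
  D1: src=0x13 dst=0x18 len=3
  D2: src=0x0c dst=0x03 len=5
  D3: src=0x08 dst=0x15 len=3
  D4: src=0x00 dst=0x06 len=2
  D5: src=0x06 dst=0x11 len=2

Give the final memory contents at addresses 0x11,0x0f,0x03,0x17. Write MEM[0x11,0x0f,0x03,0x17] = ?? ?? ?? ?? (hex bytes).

MEM[0x11,0x0f,0x03,0x17] = 31 96 50 74

#0 dst[0x0f+4] := {0x96,0x31,0x05,0x8e}
#1 dst[0x18+3] := {0x0f,0x16,0x14}
#2 dst[0x03+5] := {0x50,0x9f,0x05,0x96,0x31}
#3 dst[0x15+3] := {0x9b,0xd8,0x74}
#4 dst[0x06+2] := {0x31,0x20}
#5 dst[0x11+2] := {0x31,0x20}
query mem[0x11]=0x31, mem[0x0f]=0x96, mem[0x03]=0x50, mem[0x17]=0x74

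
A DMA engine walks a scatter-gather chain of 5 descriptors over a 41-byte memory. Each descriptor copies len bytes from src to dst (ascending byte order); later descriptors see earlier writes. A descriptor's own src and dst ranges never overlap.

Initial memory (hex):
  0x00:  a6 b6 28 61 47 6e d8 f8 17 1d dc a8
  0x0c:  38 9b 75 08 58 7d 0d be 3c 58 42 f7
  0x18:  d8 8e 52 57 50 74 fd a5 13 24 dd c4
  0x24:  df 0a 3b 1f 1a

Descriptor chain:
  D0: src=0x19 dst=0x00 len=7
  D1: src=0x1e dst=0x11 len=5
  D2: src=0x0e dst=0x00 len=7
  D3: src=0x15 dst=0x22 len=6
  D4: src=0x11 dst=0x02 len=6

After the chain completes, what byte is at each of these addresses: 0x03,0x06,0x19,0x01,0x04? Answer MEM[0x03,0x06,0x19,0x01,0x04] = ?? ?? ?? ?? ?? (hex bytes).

D0: mem[0x00..0x06] <- [8e 52 57 50 74 fd a5]
D1: mem[0x11..0x15] <- [fd a5 13 24 dd]
D2: mem[0x00..0x06] <- [75 08 58 fd a5 13 24]
D3: mem[0x22..0x27] <- [dd 42 f7 d8 8e 52]
D4: mem[0x02..0x07] <- [fd a5 13 24 dd 42]
query mem[0x03]=0xa5, mem[0x06]=0xdd, mem[0x19]=0x8e, mem[0x01]=0x08, mem[0x04]=0x13

MEM[0x03,0x06,0x19,0x01,0x04] = a5 dd 8e 08 13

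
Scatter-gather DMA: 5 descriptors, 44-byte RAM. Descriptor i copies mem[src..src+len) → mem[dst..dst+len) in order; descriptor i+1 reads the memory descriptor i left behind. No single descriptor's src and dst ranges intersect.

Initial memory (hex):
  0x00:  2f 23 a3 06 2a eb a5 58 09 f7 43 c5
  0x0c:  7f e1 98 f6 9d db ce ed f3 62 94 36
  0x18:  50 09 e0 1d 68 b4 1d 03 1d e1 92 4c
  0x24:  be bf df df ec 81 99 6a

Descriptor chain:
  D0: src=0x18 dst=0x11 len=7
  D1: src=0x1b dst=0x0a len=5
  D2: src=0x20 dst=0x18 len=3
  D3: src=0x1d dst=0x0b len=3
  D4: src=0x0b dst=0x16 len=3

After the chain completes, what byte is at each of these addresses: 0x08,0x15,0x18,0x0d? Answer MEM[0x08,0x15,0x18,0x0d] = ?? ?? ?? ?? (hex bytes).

#0 dst[0x11+7] := {0x50,0x09,0xe0,0x1d,0x68,0xb4,0x1d}
#1 dst[0x0a+5] := {0x1d,0x68,0xb4,0x1d,0x03}
#2 dst[0x18+3] := {0x1d,0xe1,0x92}
#3 dst[0x0b+3] := {0xb4,0x1d,0x03}
#4 dst[0x16+3] := {0xb4,0x1d,0x03}
query mem[0x08]=0x09, mem[0x15]=0x68, mem[0x18]=0x03, mem[0x0d]=0x03

MEM[0x08,0x15,0x18,0x0d] = 09 68 03 03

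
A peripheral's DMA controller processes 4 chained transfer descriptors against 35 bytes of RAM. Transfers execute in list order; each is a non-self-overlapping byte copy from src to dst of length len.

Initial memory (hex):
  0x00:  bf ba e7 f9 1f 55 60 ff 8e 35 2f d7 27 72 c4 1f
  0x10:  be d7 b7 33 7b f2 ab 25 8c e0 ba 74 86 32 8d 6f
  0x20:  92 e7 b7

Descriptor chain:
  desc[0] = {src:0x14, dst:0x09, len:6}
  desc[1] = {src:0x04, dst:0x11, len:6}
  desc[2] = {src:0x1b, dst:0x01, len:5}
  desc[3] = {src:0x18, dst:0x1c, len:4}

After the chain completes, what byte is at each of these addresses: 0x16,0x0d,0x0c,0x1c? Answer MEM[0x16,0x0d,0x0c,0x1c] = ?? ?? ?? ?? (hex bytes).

#0 dst[0x09+6] := {0x7b,0xf2,0xab,0x25,0x8c,0xe0}
#1 dst[0x11+6] := {0x1f,0x55,0x60,0xff,0x8e,0x7b}
#2 dst[0x01+5] := {0x74,0x86,0x32,0x8d,0x6f}
#3 dst[0x1c+4] := {0x8c,0xe0,0xba,0x74}
query mem[0x16]=0x7b, mem[0x0d]=0x8c, mem[0x0c]=0x25, mem[0x1c]=0x8c

MEM[0x16,0x0d,0x0c,0x1c] = 7b 8c 25 8c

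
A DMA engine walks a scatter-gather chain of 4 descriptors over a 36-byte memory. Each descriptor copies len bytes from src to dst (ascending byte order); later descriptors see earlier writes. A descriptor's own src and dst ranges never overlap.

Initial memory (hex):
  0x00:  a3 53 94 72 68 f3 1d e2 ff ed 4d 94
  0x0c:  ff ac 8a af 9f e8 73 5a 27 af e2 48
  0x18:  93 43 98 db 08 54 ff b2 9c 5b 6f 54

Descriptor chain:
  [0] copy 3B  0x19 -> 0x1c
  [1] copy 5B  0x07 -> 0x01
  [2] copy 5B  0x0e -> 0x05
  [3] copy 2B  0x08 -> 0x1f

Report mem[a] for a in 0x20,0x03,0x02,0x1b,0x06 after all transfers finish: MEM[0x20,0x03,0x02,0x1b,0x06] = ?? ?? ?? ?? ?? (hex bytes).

MEM[0x20,0x03,0x02,0x1b,0x06] = 73 ed ff db af

  after D0: wrote 3B at 0x1c = 4398db
  after D1: wrote 5B at 0x01 = e2ffed4d94
  after D2: wrote 5B at 0x05 = 8aaf9fe873
  after D3: wrote 2B at 0x1f = e873
query mem[0x20]=0x73, mem[0x03]=0xed, mem[0x02]=0xff, mem[0x1b]=0xdb, mem[0x06]=0xaf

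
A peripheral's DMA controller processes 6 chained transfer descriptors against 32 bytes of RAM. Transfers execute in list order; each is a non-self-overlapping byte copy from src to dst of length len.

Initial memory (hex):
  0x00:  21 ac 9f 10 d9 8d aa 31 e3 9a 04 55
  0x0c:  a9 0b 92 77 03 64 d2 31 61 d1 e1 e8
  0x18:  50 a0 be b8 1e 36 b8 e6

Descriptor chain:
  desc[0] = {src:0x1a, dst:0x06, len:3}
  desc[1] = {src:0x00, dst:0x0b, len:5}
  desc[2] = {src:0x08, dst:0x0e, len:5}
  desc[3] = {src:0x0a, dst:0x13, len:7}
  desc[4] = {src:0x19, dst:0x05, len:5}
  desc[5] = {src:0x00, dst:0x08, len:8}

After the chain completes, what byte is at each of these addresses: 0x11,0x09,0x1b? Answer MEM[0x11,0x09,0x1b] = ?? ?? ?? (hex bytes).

#0 dst[0x06+3] := {0xbe,0xb8,0x1e}
#1 dst[0x0b+5] := {0x21,0xac,0x9f,0x10,0xd9}
#2 dst[0x0e+5] := {0x1e,0x9a,0x04,0x21,0xac}
#3 dst[0x13+7] := {0x04,0x21,0xac,0x9f,0x1e,0x9a,0x04}
#4 dst[0x05+5] := {0x04,0xbe,0xb8,0x1e,0x36}
#5 dst[0x08+8] := {0x21,0xac,0x9f,0x10,0xd9,0x04,0xbe,0xb8}
query mem[0x11]=0x21, mem[0x09]=0xac, mem[0x1b]=0xb8

MEM[0x11,0x09,0x1b] = 21 ac b8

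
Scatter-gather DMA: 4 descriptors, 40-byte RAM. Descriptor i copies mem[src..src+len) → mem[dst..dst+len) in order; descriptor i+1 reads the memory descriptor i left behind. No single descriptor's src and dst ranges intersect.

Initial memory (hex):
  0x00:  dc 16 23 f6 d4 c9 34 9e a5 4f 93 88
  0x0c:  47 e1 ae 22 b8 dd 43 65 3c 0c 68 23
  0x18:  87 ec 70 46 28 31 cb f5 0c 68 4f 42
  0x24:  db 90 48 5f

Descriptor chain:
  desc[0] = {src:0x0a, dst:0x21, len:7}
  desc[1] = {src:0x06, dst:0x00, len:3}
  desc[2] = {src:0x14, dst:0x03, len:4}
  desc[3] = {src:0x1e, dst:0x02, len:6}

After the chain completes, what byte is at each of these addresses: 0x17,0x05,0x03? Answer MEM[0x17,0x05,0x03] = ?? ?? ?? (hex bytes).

D0: mem[0x21..0x27] <- [93 88 47 e1 ae 22 b8]
D1: mem[0x00..0x02] <- [34 9e a5]
D2: mem[0x03..0x06] <- [3c 0c 68 23]
D3: mem[0x02..0x07] <- [cb f5 0c 93 88 47]
query mem[0x17]=0x23, mem[0x05]=0x93, mem[0x03]=0xf5

MEM[0x17,0x05,0x03] = 23 93 f5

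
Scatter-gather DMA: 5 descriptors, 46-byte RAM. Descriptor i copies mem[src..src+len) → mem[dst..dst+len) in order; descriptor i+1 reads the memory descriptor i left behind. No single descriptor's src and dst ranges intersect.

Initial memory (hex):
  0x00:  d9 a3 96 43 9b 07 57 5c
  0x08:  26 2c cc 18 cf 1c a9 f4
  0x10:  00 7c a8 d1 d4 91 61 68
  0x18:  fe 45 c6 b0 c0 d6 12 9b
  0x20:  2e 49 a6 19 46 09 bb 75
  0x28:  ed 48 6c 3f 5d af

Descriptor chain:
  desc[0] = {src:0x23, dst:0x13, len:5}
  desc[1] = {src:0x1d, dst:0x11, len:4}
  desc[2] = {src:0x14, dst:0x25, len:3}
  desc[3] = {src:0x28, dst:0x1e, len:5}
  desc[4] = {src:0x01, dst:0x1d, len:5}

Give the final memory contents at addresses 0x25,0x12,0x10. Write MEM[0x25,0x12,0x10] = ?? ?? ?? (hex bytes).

#0 dst[0x13+5] := {0x19,0x46,0x09,0xbb,0x75}
#1 dst[0x11+4] := {0xd6,0x12,0x9b,0x2e}
#2 dst[0x25+3] := {0x2e,0x09,0xbb}
#3 dst[0x1e+5] := {0xed,0x48,0x6c,0x3f,0x5d}
#4 dst[0x1d+5] := {0xa3,0x96,0x43,0x9b,0x07}
query mem[0x25]=0x2e, mem[0x12]=0x12, mem[0x10]=0x00

MEM[0x25,0x12,0x10] = 2e 12 00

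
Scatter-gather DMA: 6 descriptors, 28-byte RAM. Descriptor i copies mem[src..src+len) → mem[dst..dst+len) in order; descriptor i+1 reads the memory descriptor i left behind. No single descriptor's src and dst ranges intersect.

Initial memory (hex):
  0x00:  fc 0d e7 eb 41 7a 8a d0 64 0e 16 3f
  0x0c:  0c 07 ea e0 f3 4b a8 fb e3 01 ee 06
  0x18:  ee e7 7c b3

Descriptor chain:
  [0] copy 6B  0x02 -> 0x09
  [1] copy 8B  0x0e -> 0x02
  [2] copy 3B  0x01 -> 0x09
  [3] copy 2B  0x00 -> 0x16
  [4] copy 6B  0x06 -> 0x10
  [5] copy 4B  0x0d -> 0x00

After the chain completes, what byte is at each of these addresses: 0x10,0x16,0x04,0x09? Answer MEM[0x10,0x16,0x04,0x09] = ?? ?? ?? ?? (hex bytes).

MEM[0x10,0x16,0x04,0x09] = a8 fc f3 0d

  after D0: wrote 6B at 0x09 = e7eb417a8ad0
  after D1: wrote 8B at 0x02 = d0e0f34ba8fbe301
  after D2: wrote 3B at 0x09 = 0dd0e0
  after D3: wrote 2B at 0x16 = fc0d
  after D4: wrote 6B at 0x10 = a8fbe30dd0e0
  after D5: wrote 4B at 0x00 = 8ad0e0a8
query mem[0x10]=0xa8, mem[0x16]=0xfc, mem[0x04]=0xf3, mem[0x09]=0x0d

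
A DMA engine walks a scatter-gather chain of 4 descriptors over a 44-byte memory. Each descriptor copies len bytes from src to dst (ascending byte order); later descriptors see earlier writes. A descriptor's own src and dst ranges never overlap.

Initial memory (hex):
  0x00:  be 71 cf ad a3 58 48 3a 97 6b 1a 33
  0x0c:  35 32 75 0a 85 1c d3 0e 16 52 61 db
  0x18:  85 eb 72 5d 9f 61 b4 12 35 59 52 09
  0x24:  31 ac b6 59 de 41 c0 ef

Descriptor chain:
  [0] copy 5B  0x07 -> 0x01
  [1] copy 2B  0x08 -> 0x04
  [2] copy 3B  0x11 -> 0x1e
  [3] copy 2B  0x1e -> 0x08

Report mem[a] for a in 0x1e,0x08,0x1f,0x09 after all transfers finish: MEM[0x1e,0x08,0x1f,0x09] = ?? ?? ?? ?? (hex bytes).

  after D0: wrote 5B at 0x01 = 3a976b1a33
  after D1: wrote 2B at 0x04 = 976b
  after D2: wrote 3B at 0x1e = 1cd30e
  after D3: wrote 2B at 0x08 = 1cd3
query mem[0x1e]=0x1c, mem[0x08]=0x1c, mem[0x1f]=0xd3, mem[0x09]=0xd3

MEM[0x1e,0x08,0x1f,0x09] = 1c 1c d3 d3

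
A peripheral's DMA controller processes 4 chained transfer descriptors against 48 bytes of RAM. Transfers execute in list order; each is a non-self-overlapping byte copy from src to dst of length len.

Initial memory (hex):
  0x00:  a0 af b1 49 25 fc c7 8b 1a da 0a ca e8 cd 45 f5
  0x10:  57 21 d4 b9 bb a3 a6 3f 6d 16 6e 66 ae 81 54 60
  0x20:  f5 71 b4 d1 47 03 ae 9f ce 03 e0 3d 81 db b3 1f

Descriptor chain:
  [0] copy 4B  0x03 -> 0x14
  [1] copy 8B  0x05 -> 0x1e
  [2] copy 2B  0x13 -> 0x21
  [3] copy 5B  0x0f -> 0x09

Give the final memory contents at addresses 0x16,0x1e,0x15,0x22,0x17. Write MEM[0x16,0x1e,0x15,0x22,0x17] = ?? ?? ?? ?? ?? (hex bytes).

MEM[0x16,0x1e,0x15,0x22,0x17] = fc fc 25 49 c7

D0: mem[0x14..0x17] <- [49 25 fc c7]
D1: mem[0x1e..0x25] <- [fc c7 8b 1a da 0a ca e8]
D2: mem[0x21..0x22] <- [b9 49]
D3: mem[0x09..0x0d] <- [f5 57 21 d4 b9]
query mem[0x16]=0xfc, mem[0x1e]=0xfc, mem[0x15]=0x25, mem[0x22]=0x49, mem[0x17]=0xc7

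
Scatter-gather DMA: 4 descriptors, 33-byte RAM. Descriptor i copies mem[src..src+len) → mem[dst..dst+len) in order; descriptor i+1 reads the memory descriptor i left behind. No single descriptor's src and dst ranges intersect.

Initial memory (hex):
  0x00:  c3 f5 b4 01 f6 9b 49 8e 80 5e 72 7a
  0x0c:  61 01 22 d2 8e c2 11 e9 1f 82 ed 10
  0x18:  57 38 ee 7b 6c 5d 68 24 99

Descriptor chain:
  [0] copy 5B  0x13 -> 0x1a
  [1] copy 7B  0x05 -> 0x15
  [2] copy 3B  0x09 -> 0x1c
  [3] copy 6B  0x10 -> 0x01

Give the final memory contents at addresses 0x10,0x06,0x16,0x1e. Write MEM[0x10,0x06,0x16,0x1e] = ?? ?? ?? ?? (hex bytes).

MEM[0x10,0x06,0x16,0x1e] = 8e 9b 49 7a

D0: mem[0x1a..0x1e] <- [e9 1f 82 ed 10]
D1: mem[0x15..0x1b] <- [9b 49 8e 80 5e 72 7a]
D2: mem[0x1c..0x1e] <- [5e 72 7a]
D3: mem[0x01..0x06] <- [8e c2 11 e9 1f 9b]
query mem[0x10]=0x8e, mem[0x06]=0x9b, mem[0x16]=0x49, mem[0x1e]=0x7a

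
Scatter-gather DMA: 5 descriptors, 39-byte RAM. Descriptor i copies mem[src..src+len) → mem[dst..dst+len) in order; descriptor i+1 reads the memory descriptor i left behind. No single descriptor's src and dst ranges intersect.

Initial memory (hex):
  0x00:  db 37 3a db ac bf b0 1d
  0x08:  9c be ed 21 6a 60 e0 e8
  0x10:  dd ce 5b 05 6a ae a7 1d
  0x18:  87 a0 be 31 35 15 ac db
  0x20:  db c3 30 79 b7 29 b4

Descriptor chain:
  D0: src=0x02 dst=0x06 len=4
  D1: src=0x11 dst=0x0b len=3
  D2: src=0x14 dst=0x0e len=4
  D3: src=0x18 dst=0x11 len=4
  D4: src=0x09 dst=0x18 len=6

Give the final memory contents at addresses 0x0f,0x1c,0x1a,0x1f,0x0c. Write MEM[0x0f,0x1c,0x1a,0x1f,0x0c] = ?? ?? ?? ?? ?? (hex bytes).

D0: mem[0x06..0x09] <- [3a db ac bf]
D1: mem[0x0b..0x0d] <- [ce 5b 05]
D2: mem[0x0e..0x11] <- [6a ae a7 1d]
D3: mem[0x11..0x14] <- [87 a0 be 31]
D4: mem[0x18..0x1d] <- [bf ed ce 5b 05 6a]
query mem[0x0f]=0xae, mem[0x1c]=0x05, mem[0x1a]=0xce, mem[0x1f]=0xdb, mem[0x0c]=0x5b

MEM[0x0f,0x1c,0x1a,0x1f,0x0c] = ae 05 ce db 5b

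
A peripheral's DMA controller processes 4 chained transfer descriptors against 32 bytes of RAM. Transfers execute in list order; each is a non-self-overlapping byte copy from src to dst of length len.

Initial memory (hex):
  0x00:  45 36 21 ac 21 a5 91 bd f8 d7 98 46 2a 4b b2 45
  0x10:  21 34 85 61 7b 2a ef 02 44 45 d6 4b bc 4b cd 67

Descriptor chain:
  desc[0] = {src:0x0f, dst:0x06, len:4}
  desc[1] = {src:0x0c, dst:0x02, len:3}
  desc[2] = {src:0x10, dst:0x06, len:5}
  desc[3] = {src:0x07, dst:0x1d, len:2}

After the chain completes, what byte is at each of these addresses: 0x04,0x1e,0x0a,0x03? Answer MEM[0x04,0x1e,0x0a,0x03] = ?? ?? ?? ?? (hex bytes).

  after D0: wrote 4B at 0x06 = 45213485
  after D1: wrote 3B at 0x02 = 2a4bb2
  after D2: wrote 5B at 0x06 = 213485617b
  after D3: wrote 2B at 0x1d = 3485
query mem[0x04]=0xb2, mem[0x1e]=0x85, mem[0x0a]=0x7b, mem[0x03]=0x4b

MEM[0x04,0x1e,0x0a,0x03] = b2 85 7b 4b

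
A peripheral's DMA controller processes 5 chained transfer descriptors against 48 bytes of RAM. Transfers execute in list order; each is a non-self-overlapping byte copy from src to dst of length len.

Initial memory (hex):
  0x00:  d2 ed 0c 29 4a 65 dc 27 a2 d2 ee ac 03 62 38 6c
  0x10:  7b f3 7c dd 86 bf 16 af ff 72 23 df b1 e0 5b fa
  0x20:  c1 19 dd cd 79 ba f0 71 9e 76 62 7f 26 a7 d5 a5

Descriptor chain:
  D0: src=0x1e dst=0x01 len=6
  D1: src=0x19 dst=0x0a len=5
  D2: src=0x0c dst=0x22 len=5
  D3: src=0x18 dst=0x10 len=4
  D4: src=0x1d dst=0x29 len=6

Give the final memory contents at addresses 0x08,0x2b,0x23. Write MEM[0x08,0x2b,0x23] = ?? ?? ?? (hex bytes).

MEM[0x08,0x2b,0x23] = a2 fa b1

#0 dst[0x01+6] := {0x5b,0xfa,0xc1,0x19,0xdd,0xcd}
#1 dst[0x0a+5] := {0x72,0x23,0xdf,0xb1,0xe0}
#2 dst[0x22+5] := {0xdf,0xb1,0xe0,0x6c,0x7b}
#3 dst[0x10+4] := {0xff,0x72,0x23,0xdf}
#4 dst[0x29+6] := {0xe0,0x5b,0xfa,0xc1,0x19,0xdf}
query mem[0x08]=0xa2, mem[0x2b]=0xfa, mem[0x23]=0xb1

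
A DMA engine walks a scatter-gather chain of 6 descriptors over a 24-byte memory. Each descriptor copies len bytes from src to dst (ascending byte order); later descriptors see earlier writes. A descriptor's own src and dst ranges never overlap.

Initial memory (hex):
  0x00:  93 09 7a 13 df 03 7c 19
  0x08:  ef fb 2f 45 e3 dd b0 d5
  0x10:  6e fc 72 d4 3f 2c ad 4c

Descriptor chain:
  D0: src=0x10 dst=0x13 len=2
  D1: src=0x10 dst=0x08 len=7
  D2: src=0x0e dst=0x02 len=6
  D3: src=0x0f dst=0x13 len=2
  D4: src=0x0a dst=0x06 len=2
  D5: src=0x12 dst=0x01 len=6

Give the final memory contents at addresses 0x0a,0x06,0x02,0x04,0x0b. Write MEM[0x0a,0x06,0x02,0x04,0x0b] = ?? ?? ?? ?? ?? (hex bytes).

MEM[0x0a,0x06,0x02,0x04,0x0b] = 72 4c d5 2c 6e

[0] 0x10->0x13 len=2 : 6e fc
[1] 0x10->0x08 len=7 : 6e fc 72 6e fc 2c ad
[2] 0x0e->0x02 len=6 : ad d5 6e fc 72 6e
[3] 0x0f->0x13 len=2 : d5 6e
[4] 0x0a->0x06 len=2 : 72 6e
[5] 0x12->0x01 len=6 : 72 d5 6e 2c ad 4c
query mem[0x0a]=0x72, mem[0x06]=0x4c, mem[0x02]=0xd5, mem[0x04]=0x2c, mem[0x0b]=0x6e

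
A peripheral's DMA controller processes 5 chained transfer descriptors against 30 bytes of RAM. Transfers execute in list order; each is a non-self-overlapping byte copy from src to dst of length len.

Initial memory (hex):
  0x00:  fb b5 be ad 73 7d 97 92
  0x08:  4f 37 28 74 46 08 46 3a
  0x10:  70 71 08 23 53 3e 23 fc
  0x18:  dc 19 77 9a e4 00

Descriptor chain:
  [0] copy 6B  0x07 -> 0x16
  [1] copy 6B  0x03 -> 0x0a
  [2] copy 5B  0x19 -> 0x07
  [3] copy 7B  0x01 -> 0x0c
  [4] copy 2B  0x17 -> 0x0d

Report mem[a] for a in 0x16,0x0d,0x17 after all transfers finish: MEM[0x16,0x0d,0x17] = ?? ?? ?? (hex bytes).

  after D0: wrote 6B at 0x16 = 924f37287446
  after D1: wrote 6B at 0x0a = ad737d97924f
  after D2: wrote 5B at 0x07 = 287446e400
  after D3: wrote 7B at 0x0c = b5bead737d9728
  after D4: wrote 2B at 0x0d = 4f37
query mem[0x16]=0x92, mem[0x0d]=0x4f, mem[0x17]=0x4f

MEM[0x16,0x0d,0x17] = 92 4f 4f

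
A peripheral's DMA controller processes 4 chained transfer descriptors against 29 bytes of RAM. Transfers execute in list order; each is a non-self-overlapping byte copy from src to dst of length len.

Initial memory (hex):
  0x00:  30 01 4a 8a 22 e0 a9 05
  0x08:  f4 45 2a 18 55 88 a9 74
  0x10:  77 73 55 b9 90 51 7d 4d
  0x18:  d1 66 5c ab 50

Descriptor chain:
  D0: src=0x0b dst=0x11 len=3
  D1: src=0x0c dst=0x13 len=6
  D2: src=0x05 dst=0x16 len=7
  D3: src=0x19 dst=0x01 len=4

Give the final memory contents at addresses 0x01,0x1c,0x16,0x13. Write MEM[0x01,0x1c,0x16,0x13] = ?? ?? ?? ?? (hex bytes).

MEM[0x01,0x1c,0x16,0x13] = f4 18 e0 55

  after D0: wrote 3B at 0x11 = 185588
  after D1: wrote 6B at 0x13 = 5588a9747718
  after D2: wrote 7B at 0x16 = e0a905f4452a18
  after D3: wrote 4B at 0x01 = f4452a18
query mem[0x01]=0xf4, mem[0x1c]=0x18, mem[0x16]=0xe0, mem[0x13]=0x55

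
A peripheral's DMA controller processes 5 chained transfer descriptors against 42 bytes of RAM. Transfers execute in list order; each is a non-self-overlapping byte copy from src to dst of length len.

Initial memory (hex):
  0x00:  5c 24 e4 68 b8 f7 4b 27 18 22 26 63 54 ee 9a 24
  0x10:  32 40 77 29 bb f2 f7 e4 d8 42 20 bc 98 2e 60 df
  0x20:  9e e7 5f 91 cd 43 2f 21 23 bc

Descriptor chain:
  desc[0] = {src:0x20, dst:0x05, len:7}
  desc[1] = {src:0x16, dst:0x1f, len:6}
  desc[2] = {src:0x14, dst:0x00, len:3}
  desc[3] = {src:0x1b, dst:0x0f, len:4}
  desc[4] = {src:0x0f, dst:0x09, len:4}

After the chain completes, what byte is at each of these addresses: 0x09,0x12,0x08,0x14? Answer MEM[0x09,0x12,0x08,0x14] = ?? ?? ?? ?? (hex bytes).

MEM[0x09,0x12,0x08,0x14] = bc 60 91 bb

D0: mem[0x05..0x0b] <- [9e e7 5f 91 cd 43 2f]
D1: mem[0x1f..0x24] <- [f7 e4 d8 42 20 bc]
D2: mem[0x00..0x02] <- [bb f2 f7]
D3: mem[0x0f..0x12] <- [bc 98 2e 60]
D4: mem[0x09..0x0c] <- [bc 98 2e 60]
query mem[0x09]=0xbc, mem[0x12]=0x60, mem[0x08]=0x91, mem[0x14]=0xbb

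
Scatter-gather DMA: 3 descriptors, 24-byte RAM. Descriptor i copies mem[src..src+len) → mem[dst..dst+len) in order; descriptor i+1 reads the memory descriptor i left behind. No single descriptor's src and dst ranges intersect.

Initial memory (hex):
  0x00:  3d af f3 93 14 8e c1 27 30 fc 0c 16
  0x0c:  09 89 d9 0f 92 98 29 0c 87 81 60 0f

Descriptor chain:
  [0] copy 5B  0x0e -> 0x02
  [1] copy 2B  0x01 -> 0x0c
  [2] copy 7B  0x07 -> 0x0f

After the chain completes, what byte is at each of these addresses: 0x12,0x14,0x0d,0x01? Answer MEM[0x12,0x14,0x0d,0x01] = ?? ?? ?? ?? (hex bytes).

[0] 0x0e->0x02 len=5 : d9 0f 92 98 29
[1] 0x01->0x0c len=2 : af d9
[2] 0x07->0x0f len=7 : 27 30 fc 0c 16 af d9
query mem[0x12]=0x0c, mem[0x14]=0xaf, mem[0x0d]=0xd9, mem[0x01]=0xaf

MEM[0x12,0x14,0x0d,0x01] = 0c af d9 af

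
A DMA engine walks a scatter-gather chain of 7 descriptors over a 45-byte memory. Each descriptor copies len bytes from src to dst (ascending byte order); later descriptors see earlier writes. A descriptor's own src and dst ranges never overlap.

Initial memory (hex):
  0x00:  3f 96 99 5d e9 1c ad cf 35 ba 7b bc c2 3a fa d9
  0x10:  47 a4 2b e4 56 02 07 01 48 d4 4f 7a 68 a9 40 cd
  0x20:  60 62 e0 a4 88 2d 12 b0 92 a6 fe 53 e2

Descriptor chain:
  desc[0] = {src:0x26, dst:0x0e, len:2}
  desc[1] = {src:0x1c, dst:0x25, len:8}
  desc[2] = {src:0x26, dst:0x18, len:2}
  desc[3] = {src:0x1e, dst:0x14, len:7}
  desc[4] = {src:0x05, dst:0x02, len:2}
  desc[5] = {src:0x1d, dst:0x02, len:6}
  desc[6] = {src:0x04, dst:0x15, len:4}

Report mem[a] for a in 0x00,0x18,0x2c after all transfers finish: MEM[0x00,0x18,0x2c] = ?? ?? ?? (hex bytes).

MEM[0x00,0x18,0x2c] = 3f e0 a4

D0: mem[0x0e..0x0f] <- [12 b0]
D1: mem[0x25..0x2c] <- [68 a9 40 cd 60 62 e0 a4]
D2: mem[0x18..0x19] <- [a9 40]
D3: mem[0x14..0x1a] <- [40 cd 60 62 e0 a4 88]
D4: mem[0x02..0x03] <- [1c ad]
D5: mem[0x02..0x07] <- [a9 40 cd 60 62 e0]
D6: mem[0x15..0x18] <- [cd 60 62 e0]
query mem[0x00]=0x3f, mem[0x18]=0xe0, mem[0x2c]=0xa4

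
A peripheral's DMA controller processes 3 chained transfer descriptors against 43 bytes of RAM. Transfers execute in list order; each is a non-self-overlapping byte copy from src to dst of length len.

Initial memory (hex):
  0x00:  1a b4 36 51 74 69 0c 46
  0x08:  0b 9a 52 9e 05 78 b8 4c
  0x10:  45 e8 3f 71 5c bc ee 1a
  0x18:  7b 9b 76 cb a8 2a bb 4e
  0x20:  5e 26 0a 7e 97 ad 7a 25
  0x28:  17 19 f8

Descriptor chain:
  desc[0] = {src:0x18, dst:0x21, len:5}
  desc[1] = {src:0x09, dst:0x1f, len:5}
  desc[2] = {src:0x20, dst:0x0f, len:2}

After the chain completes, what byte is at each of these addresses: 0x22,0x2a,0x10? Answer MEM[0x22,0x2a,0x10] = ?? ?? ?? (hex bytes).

MEM[0x22,0x2a,0x10] = 05 f8 9e

  after D0: wrote 5B at 0x21 = 7b9b76cba8
  after D1: wrote 5B at 0x1f = 9a529e0578
  after D2: wrote 2B at 0x0f = 529e
query mem[0x22]=0x05, mem[0x2a]=0xf8, mem[0x10]=0x9e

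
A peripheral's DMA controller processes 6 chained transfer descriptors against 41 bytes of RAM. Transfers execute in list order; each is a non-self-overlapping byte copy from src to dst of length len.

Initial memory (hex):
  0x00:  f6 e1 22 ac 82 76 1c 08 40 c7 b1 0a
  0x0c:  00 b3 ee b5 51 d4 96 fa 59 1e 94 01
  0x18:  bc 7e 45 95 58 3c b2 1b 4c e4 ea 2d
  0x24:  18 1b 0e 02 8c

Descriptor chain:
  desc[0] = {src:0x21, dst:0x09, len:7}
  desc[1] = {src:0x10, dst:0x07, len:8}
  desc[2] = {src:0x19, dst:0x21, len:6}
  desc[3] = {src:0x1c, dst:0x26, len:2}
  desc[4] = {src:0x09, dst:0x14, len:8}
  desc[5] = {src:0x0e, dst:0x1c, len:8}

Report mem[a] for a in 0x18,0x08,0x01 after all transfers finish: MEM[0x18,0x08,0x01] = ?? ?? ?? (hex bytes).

#0 dst[0x09+7] := {0xe4,0xea,0x2d,0x18,0x1b,0x0e,0x02}
#1 dst[0x07+8] := {0x51,0xd4,0x96,0xfa,0x59,0x1e,0x94,0x01}
#2 dst[0x21+6] := {0x7e,0x45,0x95,0x58,0x3c,0xb2}
#3 dst[0x26+2] := {0x58,0x3c}
#4 dst[0x14+8] := {0x96,0xfa,0x59,0x1e,0x94,0x01,0x02,0x51}
#5 dst[0x1c+8] := {0x01,0x02,0x51,0xd4,0x96,0xfa,0x96,0xfa}
query mem[0x18]=0x94, mem[0x08]=0xd4, mem[0x01]=0xe1

MEM[0x18,0x08,0x01] = 94 d4 e1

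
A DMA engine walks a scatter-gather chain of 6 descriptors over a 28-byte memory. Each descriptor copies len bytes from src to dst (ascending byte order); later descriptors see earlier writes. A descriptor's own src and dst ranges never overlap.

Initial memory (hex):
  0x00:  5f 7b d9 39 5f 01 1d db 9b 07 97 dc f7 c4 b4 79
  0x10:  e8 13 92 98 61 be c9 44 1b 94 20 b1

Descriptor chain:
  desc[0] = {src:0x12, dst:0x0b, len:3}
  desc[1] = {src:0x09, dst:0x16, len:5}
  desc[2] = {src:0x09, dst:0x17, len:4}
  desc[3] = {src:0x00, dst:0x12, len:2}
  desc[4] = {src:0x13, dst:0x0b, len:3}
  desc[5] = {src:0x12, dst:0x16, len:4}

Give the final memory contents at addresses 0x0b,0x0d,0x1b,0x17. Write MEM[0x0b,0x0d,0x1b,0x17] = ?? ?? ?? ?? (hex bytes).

MEM[0x0b,0x0d,0x1b,0x17] = 7b be b1 7b

#0 dst[0x0b+3] := {0x92,0x98,0x61}
#1 dst[0x16+5] := {0x07,0x97,0x92,0x98,0x61}
#2 dst[0x17+4] := {0x07,0x97,0x92,0x98}
#3 dst[0x12+2] := {0x5f,0x7b}
#4 dst[0x0b+3] := {0x7b,0x61,0xbe}
#5 dst[0x16+4] := {0x5f,0x7b,0x61,0xbe}
query mem[0x0b]=0x7b, mem[0x0d]=0xbe, mem[0x1b]=0xb1, mem[0x17]=0x7b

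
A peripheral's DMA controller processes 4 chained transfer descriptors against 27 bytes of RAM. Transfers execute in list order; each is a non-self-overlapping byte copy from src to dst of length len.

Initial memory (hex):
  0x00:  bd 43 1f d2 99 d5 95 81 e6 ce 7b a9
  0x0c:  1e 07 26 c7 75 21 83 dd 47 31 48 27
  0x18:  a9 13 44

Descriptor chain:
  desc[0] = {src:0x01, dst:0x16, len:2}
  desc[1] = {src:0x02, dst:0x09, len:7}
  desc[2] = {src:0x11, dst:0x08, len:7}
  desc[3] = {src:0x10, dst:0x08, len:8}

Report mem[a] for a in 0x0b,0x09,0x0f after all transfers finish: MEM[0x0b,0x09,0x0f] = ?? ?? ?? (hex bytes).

[0] 0x01->0x16 len=2 : 43 1f
[1] 0x02->0x09 len=7 : 1f d2 99 d5 95 81 e6
[2] 0x11->0x08 len=7 : 21 83 dd 47 31 43 1f
[3] 0x10->0x08 len=8 : 75 21 83 dd 47 31 43 1f
query mem[0x0b]=0xdd, mem[0x09]=0x21, mem[0x0f]=0x1f

MEM[0x0b,0x09,0x0f] = dd 21 1f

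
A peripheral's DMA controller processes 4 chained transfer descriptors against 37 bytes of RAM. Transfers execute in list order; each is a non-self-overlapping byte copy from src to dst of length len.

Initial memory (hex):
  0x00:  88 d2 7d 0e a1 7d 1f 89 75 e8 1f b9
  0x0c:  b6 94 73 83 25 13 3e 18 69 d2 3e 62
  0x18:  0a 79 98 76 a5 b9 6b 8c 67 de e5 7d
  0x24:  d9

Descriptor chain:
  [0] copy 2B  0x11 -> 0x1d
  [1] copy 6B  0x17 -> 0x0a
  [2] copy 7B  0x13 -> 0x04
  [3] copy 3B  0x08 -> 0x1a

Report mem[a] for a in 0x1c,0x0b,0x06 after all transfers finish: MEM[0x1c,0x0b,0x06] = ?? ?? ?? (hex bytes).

MEM[0x1c,0x0b,0x06] = 79 0a d2

D0: mem[0x1d..0x1e] <- [13 3e]
D1: mem[0x0a..0x0f] <- [62 0a 79 98 76 a5]
D2: mem[0x04..0x0a] <- [18 69 d2 3e 62 0a 79]
D3: mem[0x1a..0x1c] <- [62 0a 79]
query mem[0x1c]=0x79, mem[0x0b]=0x0a, mem[0x06]=0xd2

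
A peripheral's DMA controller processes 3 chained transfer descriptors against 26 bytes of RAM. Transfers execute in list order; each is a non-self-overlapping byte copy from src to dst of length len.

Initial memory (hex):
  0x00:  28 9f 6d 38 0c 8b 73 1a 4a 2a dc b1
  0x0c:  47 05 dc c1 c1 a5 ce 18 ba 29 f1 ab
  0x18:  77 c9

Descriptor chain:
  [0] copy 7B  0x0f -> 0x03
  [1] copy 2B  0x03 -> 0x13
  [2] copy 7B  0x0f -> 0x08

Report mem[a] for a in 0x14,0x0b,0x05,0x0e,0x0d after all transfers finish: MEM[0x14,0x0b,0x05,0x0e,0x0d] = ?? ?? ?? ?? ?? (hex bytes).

MEM[0x14,0x0b,0x05,0x0e,0x0d] = c1 ce a5 29 c1

[0] 0x0f->0x03 len=7 : c1 c1 a5 ce 18 ba 29
[1] 0x03->0x13 len=2 : c1 c1
[2] 0x0f->0x08 len=7 : c1 c1 a5 ce c1 c1 29
query mem[0x14]=0xc1, mem[0x0b]=0xce, mem[0x05]=0xa5, mem[0x0e]=0x29, mem[0x0d]=0xc1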